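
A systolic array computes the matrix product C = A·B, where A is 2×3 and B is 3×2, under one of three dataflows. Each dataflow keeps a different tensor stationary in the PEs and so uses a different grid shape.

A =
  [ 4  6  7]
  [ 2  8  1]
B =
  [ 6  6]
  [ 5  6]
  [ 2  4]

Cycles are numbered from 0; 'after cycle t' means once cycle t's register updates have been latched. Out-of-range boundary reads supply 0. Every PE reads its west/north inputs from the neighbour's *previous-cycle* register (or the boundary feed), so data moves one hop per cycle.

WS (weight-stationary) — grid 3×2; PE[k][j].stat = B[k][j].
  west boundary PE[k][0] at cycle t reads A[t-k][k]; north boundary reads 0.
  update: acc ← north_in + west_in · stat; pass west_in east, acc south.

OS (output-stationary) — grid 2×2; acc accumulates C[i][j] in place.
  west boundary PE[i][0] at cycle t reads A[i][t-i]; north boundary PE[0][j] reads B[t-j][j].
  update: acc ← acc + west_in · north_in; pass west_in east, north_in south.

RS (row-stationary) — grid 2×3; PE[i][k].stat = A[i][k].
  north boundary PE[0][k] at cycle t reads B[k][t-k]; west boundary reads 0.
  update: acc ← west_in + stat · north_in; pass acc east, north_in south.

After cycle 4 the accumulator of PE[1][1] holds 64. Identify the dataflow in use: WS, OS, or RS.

WS (3×2 grid), PE[1][1]:
  @0  [1,1]  acc 0  |  →0  ↓0
  @1  [1,1]  acc 0  |  →0  ↓0
  @2  [1,1]  acc 60  |  →6  ↓60
  @3  [1,1]  acc 60  |  →8  ↓60
  @4  [1,1]  acc 0  |  →0  ↓0
OS (2×2 grid), PE[1][1]:
  @0  [1,1]  acc 0  |  →0  ↓0
  @1  [1,1]  acc 0  |  →0  ↓0
  @2  [1,1]  acc 12  |  →2  ↓6
  @3  [1,1]  acc 60  |  →8  ↓6
  @4  [1,1]  acc 64  |  →1  ↓4
RS (2×3 grid), PE[1][1]:
  @0  [1,1]  acc 0  |  →0  ↓0
  @1  [1,1]  acc 0  |  →0  ↓0
  @2  [1,1]  acc 52  |  →52  ↓5
  @3  [1,1]  acc 60  |  →60  ↓6
  @4  [1,1]  acc 0  |  →0  ↓0

dataflow = OS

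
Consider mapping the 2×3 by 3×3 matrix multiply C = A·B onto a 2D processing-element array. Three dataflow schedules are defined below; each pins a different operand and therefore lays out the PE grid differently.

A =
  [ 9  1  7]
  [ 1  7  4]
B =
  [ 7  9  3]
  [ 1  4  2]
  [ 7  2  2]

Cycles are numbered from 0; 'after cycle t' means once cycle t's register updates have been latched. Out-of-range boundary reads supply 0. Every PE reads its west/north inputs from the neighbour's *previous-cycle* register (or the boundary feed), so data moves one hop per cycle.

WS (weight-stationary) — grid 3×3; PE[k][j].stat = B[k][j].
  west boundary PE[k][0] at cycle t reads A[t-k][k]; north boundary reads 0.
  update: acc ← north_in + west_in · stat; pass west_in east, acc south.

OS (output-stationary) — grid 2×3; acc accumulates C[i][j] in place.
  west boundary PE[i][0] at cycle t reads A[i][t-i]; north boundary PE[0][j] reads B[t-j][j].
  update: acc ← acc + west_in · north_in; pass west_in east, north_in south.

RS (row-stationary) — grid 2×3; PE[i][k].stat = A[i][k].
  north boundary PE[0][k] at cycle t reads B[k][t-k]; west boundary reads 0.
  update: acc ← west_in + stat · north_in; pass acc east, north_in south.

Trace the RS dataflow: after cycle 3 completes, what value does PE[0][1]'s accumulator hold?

PE[0][1].acc = 29

Tracing RS — 2×3 array, target PE[0][1]:
  c0 r0c0: 63 / 63 / 7
  c0 r0c1: 0 / 0 / 0
  c1 r0c0: 81 / 81 / 9
  c1 r0c1: 64 / 64 / 1
  c2 r0c0: 27 / 27 / 3
  c2 r0c1: 85 / 85 / 4
  c3 r0c0: 0 / 0 / 0
  c3 r0c1: 29 / 29 / 2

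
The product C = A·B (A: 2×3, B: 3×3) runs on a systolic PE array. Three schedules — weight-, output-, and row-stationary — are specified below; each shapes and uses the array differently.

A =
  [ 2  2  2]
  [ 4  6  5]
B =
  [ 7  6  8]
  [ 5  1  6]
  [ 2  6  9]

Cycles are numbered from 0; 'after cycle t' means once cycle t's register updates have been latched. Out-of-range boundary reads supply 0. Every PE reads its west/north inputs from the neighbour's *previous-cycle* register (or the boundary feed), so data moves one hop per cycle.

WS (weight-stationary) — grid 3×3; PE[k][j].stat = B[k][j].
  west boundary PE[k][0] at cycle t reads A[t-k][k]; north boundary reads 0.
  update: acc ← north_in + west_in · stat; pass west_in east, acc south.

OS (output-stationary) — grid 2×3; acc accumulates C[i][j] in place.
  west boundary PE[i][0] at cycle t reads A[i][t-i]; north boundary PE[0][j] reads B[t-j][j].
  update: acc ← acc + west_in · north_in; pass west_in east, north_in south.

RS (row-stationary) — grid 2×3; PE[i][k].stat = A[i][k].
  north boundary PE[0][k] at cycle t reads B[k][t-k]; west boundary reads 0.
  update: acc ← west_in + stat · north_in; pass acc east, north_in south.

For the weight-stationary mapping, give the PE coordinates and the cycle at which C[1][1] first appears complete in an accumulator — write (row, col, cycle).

(row, col, cycle) = (2, 1, 4)

Under WS, C[1][1] lands at PE[2][1]:
  step 0 · PE2,1: acc=0; fwd→0 fwd↓0
  step 1 · PE2,1: acc=0; fwd→0 fwd↓0
  step 2 · PE2,1: acc=0; fwd→0 fwd↓0
  step 3 · PE2,1: acc=26; fwd→2 fwd↓26
  step 4 · PE2,1: acc=60; fwd→5 fwd↓60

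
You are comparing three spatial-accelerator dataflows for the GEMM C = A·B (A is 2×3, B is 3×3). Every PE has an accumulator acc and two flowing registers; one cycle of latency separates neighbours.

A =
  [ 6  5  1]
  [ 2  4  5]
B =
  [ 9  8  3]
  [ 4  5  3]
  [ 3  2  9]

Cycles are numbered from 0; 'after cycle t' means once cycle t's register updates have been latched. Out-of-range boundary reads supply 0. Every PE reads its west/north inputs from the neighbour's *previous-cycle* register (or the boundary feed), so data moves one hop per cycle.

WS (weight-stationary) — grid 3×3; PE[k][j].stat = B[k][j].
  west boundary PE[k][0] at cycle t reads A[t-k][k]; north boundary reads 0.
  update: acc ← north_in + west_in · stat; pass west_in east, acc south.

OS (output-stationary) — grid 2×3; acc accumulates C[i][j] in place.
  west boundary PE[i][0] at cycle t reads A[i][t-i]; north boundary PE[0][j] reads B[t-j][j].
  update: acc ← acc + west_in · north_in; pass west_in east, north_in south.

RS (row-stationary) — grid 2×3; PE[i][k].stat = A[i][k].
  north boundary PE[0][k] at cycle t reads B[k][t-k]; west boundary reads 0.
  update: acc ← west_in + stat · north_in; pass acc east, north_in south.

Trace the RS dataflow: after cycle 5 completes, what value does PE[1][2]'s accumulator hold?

Tracing RS — 2×3 array, target PE[1][2]:
  c0 r0c2: 0 / 0 / 0
  c0 r1c1: 0 / 0 / 0
  c0 r1c2: 0 / 0 / 0
  c1 r0c2: 0 / 0 / 0
  c1 r1c1: 0 / 0 / 0
  c1 r1c2: 0 / 0 / 0
  c2 r0c2: 77 / 77 / 3
  c2 r1c1: 34 / 34 / 4
  c2 r1c2: 0 / 0 / 0
  c3 r0c2: 75 / 75 / 2
  c3 r1c1: 36 / 36 / 5
  c3 r1c2: 49 / 49 / 3
  c4 r0c2: 42 / 42 / 9
  c4 r1c1: 18 / 18 / 3
  c4 r1c2: 46 / 46 / 2
  c5 r0c2: 0 / 0 / 0
  c5 r1c1: 0 / 0 / 0
  c5 r1c2: 63 / 63 / 9

PE[1][2].acc = 63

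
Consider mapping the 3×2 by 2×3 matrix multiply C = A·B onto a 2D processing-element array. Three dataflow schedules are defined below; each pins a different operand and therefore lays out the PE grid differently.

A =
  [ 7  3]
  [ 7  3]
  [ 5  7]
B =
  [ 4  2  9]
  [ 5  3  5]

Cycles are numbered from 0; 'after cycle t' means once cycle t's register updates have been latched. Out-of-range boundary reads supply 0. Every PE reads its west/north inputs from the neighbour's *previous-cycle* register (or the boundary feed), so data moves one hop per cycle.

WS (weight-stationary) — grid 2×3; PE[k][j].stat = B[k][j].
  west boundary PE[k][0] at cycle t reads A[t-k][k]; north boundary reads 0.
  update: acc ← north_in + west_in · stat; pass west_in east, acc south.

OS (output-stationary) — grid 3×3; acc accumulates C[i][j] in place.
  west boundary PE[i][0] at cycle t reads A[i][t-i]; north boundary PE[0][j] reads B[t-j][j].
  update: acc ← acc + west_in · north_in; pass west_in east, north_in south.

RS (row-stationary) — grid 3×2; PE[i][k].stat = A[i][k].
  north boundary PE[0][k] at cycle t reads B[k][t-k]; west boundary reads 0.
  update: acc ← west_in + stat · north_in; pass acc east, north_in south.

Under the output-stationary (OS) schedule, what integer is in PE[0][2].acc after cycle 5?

PE[0][2].acc = 78

OS 3×3: PE[0][2] cycle-by-cycle (with neighbour feeds):
  [0] (0,1) acc=0 (h:0 v:0)
  [0] (0,2) acc=0 (h:0 v:0)
  [1] (0,1) acc=14 (h:7 v:2)
  [1] (0,2) acc=0 (h:0 v:0)
  [2] (0,1) acc=23 (h:3 v:3)
  [2] (0,2) acc=63 (h:7 v:9)
  [3] (0,1) acc=23 (h:0 v:0)
  [3] (0,2) acc=78 (h:3 v:5)
  [4] (0,1) acc=23 (h:0 v:0)
  [4] (0,2) acc=78 (h:0 v:0)
  [5] (0,1) acc=23 (h:0 v:0)
  [5] (0,2) acc=78 (h:0 v:0)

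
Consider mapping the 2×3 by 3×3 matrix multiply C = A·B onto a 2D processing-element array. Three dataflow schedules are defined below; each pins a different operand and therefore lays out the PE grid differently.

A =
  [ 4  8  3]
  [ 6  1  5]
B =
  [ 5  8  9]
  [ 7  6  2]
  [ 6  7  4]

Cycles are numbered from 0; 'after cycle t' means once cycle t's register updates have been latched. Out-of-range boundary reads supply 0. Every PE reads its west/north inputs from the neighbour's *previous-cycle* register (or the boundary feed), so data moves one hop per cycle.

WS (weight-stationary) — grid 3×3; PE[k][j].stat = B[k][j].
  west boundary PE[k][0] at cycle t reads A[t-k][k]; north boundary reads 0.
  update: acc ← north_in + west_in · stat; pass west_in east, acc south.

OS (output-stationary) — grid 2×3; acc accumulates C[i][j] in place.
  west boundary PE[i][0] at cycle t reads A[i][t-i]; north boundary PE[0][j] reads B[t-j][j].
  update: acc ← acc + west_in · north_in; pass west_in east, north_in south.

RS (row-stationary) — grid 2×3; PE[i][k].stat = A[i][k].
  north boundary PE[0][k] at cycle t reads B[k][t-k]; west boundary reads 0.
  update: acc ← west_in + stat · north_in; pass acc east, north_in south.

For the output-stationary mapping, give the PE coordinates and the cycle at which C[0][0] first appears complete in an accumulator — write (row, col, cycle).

OS: C[0][0] accumulates in PE[0][0]:
  after 0 — PE[0][0] acc=20, pass-E 4, pass-S 5
  after 1 — PE[0][0] acc=76, pass-E 8, pass-S 7
  after 2 — PE[0][0] acc=94, pass-E 3, pass-S 6

(row, col, cycle) = (0, 0, 2)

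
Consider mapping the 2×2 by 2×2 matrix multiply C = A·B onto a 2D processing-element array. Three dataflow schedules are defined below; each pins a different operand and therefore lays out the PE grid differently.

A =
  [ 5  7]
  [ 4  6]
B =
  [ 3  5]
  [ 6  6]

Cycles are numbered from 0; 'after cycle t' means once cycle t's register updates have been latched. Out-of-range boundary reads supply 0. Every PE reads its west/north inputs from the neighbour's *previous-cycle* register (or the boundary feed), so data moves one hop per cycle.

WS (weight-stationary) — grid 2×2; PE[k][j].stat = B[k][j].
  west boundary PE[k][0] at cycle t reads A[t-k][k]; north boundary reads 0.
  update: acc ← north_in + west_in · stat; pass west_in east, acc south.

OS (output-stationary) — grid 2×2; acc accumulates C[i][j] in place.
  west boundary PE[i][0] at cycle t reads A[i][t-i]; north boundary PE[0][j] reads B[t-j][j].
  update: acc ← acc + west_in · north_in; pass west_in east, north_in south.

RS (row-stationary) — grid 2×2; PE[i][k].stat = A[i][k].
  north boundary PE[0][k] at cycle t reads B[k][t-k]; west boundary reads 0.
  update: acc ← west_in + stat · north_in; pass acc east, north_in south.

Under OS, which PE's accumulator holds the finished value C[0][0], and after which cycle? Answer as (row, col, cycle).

Under OS, C[0][0] lands at PE[0][0]:
  cycle 0: PE[0][0] → acc 15, east 5, south 3
  cycle 1: PE[0][0] → acc 57, east 7, south 6

(row, col, cycle) = (0, 0, 1)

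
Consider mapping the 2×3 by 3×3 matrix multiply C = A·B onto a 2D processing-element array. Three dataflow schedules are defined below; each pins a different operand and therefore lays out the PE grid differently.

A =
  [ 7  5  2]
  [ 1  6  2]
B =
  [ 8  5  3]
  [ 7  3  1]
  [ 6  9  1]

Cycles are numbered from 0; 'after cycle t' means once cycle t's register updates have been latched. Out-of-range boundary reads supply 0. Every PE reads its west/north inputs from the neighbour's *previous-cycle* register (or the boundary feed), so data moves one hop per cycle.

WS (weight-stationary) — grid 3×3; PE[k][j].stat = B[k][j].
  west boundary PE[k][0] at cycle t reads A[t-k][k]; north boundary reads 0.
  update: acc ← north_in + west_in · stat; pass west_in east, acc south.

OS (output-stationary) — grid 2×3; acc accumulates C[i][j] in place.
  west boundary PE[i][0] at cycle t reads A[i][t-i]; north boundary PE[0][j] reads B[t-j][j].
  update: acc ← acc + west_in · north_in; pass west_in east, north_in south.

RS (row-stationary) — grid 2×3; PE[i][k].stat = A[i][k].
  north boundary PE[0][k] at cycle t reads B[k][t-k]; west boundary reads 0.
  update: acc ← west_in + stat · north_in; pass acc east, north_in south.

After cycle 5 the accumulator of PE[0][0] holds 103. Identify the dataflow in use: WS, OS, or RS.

dataflow = OS

WS (3×3 grid), PE[0][0]:
  [0] (0,0) acc=56 (h:7 v:56)
  [1] (0,0) acc=8 (h:1 v:8)
  [2] (0,0) acc=0 (h:0 v:0)
  [3] (0,0) acc=0 (h:0 v:0)
  [4] (0,0) acc=0 (h:0 v:0)
  [5] (0,0) acc=0 (h:0 v:0)
OS (2×3 grid), PE[0][0]:
  [0] (0,0) acc=56 (h:7 v:8)
  [1] (0,0) acc=91 (h:5 v:7)
  [2] (0,0) acc=103 (h:2 v:6)
  [3] (0,0) acc=103 (h:0 v:0)
  [4] (0,0) acc=103 (h:0 v:0)
  [5] (0,0) acc=103 (h:0 v:0)
RS (2×3 grid), PE[0][0]:
  [0] (0,0) acc=56 (h:56 v:8)
  [1] (0,0) acc=35 (h:35 v:5)
  [2] (0,0) acc=21 (h:21 v:3)
  [3] (0,0) acc=0 (h:0 v:0)
  [4] (0,0) acc=0 (h:0 v:0)
  [5] (0,0) acc=0 (h:0 v:0)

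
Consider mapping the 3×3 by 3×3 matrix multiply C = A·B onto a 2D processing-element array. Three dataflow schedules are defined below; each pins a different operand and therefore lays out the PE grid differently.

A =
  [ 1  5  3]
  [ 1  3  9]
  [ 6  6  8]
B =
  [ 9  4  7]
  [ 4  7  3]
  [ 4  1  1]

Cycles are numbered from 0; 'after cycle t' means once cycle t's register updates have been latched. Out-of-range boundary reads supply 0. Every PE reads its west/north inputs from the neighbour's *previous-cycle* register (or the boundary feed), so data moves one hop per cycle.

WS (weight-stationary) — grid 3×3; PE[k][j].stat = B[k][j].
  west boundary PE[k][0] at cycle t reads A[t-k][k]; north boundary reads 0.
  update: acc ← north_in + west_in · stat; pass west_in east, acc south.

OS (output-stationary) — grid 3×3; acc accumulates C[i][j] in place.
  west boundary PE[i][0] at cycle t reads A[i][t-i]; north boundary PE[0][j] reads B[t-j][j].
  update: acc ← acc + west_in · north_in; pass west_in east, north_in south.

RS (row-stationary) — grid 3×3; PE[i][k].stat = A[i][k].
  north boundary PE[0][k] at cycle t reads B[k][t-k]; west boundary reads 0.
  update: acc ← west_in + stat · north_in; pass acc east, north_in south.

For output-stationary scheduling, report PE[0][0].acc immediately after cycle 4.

OS on a 3×3 grid — tracing PE[0][0] and its feeders:
  [0] (0,0) acc=9 (h:1 v:9)
  [1] (0,0) acc=29 (h:5 v:4)
  [2] (0,0) acc=41 (h:3 v:4)
  [3] (0,0) acc=41 (h:0 v:0)
  [4] (0,0) acc=41 (h:0 v:0)

PE[0][0].acc = 41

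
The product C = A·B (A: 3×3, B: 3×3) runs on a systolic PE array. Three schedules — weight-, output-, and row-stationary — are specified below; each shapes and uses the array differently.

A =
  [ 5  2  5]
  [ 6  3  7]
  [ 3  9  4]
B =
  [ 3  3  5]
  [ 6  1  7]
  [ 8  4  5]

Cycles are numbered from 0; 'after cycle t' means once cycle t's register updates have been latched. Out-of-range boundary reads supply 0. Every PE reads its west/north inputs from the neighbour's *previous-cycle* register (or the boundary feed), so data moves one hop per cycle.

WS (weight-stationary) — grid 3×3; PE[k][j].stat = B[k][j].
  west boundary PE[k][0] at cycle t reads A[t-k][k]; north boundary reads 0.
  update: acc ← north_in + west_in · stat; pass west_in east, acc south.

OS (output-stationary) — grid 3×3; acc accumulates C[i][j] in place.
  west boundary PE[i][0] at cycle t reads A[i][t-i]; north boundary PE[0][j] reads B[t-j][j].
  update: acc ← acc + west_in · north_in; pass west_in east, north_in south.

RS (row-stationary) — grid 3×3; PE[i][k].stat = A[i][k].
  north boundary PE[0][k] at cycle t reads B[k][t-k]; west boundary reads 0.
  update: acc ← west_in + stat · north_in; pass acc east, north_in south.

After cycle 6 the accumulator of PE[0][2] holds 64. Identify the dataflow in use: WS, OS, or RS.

WS [3×3] PE[0][2] across cycles:
  0: (0,2).acc=0  regs=<0,0>
  1: (0,2).acc=0  regs=<0,0>
  2: (0,2).acc=25  regs=<5,25>
  3: (0,2).acc=30  regs=<6,30>
  4: (0,2).acc=15  regs=<3,15>
  5: (0,2).acc=0  regs=<0,0>
  6: (0,2).acc=0  regs=<0,0>
OS [3×3] PE[0][2] across cycles:
  0: (0,2).acc=0  regs=<0,0>
  1: (0,2).acc=0  regs=<0,0>
  2: (0,2).acc=25  regs=<5,5>
  3: (0,2).acc=39  regs=<2,7>
  4: (0,2).acc=64  regs=<5,5>
  5: (0,2).acc=64  regs=<0,0>
  6: (0,2).acc=64  regs=<0,0>
RS [3×3] PE[0][2] across cycles:
  0: (0,2).acc=0  regs=<0,0>
  1: (0,2).acc=0  regs=<0,0>
  2: (0,2).acc=67  regs=<67,8>
  3: (0,2).acc=37  regs=<37,4>
  4: (0,2).acc=64  regs=<64,5>
  5: (0,2).acc=0  regs=<0,0>
  6: (0,2).acc=0  regs=<0,0>

dataflow = OS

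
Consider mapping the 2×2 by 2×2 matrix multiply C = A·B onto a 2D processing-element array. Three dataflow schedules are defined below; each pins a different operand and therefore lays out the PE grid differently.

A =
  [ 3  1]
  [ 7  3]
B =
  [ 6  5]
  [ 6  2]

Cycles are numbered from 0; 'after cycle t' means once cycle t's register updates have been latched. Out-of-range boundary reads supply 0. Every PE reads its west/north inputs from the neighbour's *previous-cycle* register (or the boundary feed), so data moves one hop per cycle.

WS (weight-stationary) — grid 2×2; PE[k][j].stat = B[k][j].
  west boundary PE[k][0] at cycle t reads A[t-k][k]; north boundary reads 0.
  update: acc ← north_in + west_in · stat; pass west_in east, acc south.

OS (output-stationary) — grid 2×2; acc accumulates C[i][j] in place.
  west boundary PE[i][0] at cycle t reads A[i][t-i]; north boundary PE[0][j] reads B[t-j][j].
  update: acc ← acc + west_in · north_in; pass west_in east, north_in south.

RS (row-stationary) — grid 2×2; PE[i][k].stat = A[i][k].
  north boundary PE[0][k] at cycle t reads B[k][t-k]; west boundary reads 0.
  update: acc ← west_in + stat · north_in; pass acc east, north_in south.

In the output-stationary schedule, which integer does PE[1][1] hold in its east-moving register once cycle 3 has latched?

OS (2×2). Following PE[1][1] plus its west/north inputs:
  c0 r0c1: 0 / 0 / 0
  c0 r1c0: 0 / 0 / 0
  c0 r1c1: 0 / 0 / 0
  c1 r0c1: 15 / 3 / 5
  c1 r1c0: 42 / 7 / 6
  c1 r1c1: 0 / 0 / 0
  c2 r0c1: 17 / 1 / 2
  c2 r1c0: 60 / 3 / 6
  c2 r1c1: 35 / 7 / 5
  c3 r0c1: 17 / 0 / 0
  c3 r1c0: 60 / 0 / 0
  c3 r1c1: 41 / 3 / 2

register = 3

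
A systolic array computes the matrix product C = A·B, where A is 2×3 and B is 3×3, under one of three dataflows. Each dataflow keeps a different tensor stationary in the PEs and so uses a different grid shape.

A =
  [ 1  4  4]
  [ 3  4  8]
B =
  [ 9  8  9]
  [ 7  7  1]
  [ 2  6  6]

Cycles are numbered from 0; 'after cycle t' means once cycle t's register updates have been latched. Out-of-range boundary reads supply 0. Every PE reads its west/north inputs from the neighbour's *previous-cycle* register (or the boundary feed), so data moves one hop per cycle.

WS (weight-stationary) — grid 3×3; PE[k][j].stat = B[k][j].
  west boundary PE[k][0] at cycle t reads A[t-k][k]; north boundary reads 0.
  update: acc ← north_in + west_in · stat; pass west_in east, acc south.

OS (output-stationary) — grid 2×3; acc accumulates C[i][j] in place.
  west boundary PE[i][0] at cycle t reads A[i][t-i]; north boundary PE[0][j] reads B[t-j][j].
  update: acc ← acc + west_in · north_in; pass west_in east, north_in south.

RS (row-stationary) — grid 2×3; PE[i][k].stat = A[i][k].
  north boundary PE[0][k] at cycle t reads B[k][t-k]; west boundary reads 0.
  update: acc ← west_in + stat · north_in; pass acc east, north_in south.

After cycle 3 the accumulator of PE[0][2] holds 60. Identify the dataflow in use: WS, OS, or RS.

dataflow = RS

Under WS (3×3), PE[0][2]:
  cycle 0: PE[0][2] → acc 0, east 0, south 0
  cycle 1: PE[0][2] → acc 0, east 0, south 0
  cycle 2: PE[0][2] → acc 9, east 1, south 9
  cycle 3: PE[0][2] → acc 27, east 3, south 27
Under OS (2×3), PE[0][2]:
  cycle 0: PE[0][2] → acc 0, east 0, south 0
  cycle 1: PE[0][2] → acc 0, east 0, south 0
  cycle 2: PE[0][2] → acc 9, east 1, south 9
  cycle 3: PE[0][2] → acc 13, east 4, south 1
Under RS (2×3), PE[0][2]:
  cycle 0: PE[0][2] → acc 0, east 0, south 0
  cycle 1: PE[0][2] → acc 0, east 0, south 0
  cycle 2: PE[0][2] → acc 45, east 45, south 2
  cycle 3: PE[0][2] → acc 60, east 60, south 6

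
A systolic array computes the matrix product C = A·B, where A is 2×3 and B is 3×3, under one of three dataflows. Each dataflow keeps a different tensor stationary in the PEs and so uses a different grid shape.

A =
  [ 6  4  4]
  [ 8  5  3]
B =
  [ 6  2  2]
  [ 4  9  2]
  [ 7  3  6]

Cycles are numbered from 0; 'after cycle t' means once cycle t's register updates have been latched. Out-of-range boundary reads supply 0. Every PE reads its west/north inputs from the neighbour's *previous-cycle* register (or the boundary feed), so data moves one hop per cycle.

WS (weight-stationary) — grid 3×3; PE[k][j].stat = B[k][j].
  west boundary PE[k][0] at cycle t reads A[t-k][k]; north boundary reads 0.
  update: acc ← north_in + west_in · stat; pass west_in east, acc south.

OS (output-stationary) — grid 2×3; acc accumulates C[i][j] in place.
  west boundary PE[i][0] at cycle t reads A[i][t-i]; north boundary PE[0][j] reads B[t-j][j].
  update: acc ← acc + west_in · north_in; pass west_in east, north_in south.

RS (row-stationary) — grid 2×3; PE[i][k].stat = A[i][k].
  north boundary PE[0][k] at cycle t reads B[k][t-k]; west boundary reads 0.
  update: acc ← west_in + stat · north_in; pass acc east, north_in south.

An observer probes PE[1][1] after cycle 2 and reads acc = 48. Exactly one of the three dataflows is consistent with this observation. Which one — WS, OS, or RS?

Under WS (3×3), PE[1][1]:
  @0  [1,1]  acc 0  |  →0  ↓0
  @1  [1,1]  acc 0  |  →0  ↓0
  @2  [1,1]  acc 48  |  →4  ↓48
Under OS (2×3), PE[1][1]:
  @0  [1,1]  acc 0  |  →0  ↓0
  @1  [1,1]  acc 0  |  →0  ↓0
  @2  [1,1]  acc 16  |  →8  ↓2
Under RS (2×3), PE[1][1]:
  @0  [1,1]  acc 0  |  →0  ↓0
  @1  [1,1]  acc 0  |  →0  ↓0
  @2  [1,1]  acc 68  |  →68  ↓4

dataflow = WS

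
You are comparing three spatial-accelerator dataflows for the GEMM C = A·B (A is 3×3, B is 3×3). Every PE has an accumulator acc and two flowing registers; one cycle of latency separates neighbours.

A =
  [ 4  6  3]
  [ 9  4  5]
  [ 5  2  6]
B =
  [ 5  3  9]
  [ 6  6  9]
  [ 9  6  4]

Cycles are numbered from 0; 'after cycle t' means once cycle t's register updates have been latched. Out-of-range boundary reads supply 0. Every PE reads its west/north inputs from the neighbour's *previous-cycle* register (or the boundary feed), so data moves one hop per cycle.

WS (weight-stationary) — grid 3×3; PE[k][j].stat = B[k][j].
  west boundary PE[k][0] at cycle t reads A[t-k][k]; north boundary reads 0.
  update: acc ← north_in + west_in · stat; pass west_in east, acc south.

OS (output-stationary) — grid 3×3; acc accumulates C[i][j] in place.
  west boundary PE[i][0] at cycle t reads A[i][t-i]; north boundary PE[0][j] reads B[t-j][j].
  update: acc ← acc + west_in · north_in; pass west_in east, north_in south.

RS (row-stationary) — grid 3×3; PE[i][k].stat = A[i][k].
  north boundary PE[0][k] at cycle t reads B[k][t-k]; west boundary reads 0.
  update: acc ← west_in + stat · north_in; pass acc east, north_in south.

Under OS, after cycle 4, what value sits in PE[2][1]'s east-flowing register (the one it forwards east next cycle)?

register = 2

Tracing OS — 3×3 array, target PE[2][1]:
  @0  [1,1]  acc 0  |  →0  ↓0
  @0  [2,0]  acc 0  |  →0  ↓0
  @0  [2,1]  acc 0  |  →0  ↓0
  @1  [1,1]  acc 0  |  →0  ↓0
  @1  [2,0]  acc 0  |  →0  ↓0
  @1  [2,1]  acc 0  |  →0  ↓0
  @2  [1,1]  acc 27  |  →9  ↓3
  @2  [2,0]  acc 25  |  →5  ↓5
  @2  [2,1]  acc 0  |  →0  ↓0
  @3  [1,1]  acc 51  |  →4  ↓6
  @3  [2,0]  acc 37  |  →2  ↓6
  @3  [2,1]  acc 15  |  →5  ↓3
  @4  [1,1]  acc 81  |  →5  ↓6
  @4  [2,0]  acc 91  |  →6  ↓9
  @4  [2,1]  acc 27  |  →2  ↓6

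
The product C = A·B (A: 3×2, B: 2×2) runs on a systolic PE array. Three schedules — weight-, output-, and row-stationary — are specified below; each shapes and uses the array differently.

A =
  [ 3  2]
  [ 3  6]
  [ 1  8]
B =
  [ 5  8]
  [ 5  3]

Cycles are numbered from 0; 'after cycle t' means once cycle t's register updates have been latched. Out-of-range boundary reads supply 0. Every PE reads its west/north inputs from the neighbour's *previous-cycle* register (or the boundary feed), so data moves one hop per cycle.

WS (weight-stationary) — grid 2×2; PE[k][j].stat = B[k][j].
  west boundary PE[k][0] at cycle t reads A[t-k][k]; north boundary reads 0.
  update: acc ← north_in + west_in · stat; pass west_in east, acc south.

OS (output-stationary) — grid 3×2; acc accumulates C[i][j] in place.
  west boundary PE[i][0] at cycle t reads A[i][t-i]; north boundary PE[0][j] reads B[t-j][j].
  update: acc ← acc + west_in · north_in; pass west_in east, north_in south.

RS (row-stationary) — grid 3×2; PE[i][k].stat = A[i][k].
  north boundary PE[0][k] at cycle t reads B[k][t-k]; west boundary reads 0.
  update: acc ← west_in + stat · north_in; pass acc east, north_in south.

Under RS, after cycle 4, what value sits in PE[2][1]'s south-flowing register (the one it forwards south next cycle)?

register = 3

RS 3×2: PE[2][1] cycle-by-cycle (with neighbour feeds):
  @0  [1,1]  acc 0  |  →0  ↓0
  @0  [2,0]  acc 0  |  →0  ↓0
  @0  [2,1]  acc 0  |  →0  ↓0
  @1  [1,1]  acc 0  |  →0  ↓0
  @1  [2,0]  acc 0  |  →0  ↓0
  @1  [2,1]  acc 0  |  →0  ↓0
  @2  [1,1]  acc 45  |  →45  ↓5
  @2  [2,0]  acc 5  |  →5  ↓5
  @2  [2,1]  acc 0  |  →0  ↓0
  @3  [1,1]  acc 42  |  →42  ↓3
  @3  [2,0]  acc 8  |  →8  ↓8
  @3  [2,1]  acc 45  |  →45  ↓5
  @4  [1,1]  acc 0  |  →0  ↓0
  @4  [2,0]  acc 0  |  →0  ↓0
  @4  [2,1]  acc 32  |  →32  ↓3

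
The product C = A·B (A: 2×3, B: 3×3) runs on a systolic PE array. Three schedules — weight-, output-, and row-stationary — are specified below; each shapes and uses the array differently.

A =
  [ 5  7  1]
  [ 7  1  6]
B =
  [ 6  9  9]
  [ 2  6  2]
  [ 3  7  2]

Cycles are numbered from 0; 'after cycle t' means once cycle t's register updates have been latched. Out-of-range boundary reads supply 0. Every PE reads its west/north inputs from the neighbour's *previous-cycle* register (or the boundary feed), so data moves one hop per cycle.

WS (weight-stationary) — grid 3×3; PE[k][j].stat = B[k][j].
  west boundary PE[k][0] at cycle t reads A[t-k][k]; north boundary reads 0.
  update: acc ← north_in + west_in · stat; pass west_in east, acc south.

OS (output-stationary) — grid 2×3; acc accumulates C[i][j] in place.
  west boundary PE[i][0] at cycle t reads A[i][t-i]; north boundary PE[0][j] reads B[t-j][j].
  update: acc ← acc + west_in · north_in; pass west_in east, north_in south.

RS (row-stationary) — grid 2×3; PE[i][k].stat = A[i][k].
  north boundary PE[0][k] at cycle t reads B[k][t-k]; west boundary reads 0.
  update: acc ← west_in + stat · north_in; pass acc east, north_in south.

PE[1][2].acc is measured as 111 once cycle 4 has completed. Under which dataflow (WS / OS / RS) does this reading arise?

dataflow = RS

WS (3×3 grid), PE[1][2]:
  @0  [1,2]  acc 0  |  →0  ↓0
  @1  [1,2]  acc 0  |  →0  ↓0
  @2  [1,2]  acc 0  |  →0  ↓0
  @3  [1,2]  acc 59  |  →7  ↓59
  @4  [1,2]  acc 65  |  →1  ↓65
OS (2×3 grid), PE[1][2]:
  @0  [1,2]  acc 0  |  →0  ↓0
  @1  [1,2]  acc 0  |  →0  ↓0
  @2  [1,2]  acc 0  |  →0  ↓0
  @3  [1,2]  acc 63  |  →7  ↓9
  @4  [1,2]  acc 65  |  →1  ↓2
RS (2×3 grid), PE[1][2]:
  @0  [1,2]  acc 0  |  →0  ↓0
  @1  [1,2]  acc 0  |  →0  ↓0
  @2  [1,2]  acc 0  |  →0  ↓0
  @3  [1,2]  acc 62  |  →62  ↓3
  @4  [1,2]  acc 111  |  →111  ↓7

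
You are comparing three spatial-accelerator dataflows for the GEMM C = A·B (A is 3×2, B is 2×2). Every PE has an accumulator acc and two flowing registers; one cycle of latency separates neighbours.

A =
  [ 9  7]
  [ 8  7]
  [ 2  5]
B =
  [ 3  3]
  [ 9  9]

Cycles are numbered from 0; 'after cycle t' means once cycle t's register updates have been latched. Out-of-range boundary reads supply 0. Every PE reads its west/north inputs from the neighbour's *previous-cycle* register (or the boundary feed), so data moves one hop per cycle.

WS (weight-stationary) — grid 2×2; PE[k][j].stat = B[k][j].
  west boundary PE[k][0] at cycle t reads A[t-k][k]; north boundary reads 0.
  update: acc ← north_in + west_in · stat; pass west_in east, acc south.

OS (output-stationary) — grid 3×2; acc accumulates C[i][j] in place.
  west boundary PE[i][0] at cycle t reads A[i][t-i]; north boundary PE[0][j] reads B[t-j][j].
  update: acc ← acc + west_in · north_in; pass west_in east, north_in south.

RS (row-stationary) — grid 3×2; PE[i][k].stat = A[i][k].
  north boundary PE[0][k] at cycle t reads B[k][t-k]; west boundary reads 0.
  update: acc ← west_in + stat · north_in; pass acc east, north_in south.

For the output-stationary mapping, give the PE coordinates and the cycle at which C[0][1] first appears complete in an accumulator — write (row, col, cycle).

OS — PE[0][1] is where C[0][1] collects:
  t=0 PE[0][1]: acc=0 h=0 v=0
  t=1 PE[0][1]: acc=27 h=9 v=3
  t=2 PE[0][1]: acc=90 h=7 v=9

(row, col, cycle) = (0, 1, 2)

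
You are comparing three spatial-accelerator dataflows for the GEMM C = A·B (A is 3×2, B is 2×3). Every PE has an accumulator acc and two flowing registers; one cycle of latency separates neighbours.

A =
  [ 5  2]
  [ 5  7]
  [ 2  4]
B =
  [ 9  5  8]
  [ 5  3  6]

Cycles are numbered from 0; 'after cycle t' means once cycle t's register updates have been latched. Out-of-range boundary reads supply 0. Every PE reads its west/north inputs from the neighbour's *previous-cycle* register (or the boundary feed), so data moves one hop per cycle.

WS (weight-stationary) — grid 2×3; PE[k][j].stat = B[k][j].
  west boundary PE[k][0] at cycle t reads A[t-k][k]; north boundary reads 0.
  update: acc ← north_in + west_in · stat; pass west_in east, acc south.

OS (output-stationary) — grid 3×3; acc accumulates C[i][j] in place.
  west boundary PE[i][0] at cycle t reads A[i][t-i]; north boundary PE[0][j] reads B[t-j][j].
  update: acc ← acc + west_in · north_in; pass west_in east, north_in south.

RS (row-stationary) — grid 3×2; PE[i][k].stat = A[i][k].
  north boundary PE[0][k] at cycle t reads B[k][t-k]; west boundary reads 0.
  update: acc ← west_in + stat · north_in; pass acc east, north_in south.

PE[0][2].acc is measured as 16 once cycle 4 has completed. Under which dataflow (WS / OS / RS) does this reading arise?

Under WS (2×3), PE[0][2]:
  [0] (0,2) acc=0 (h:0 v:0)
  [1] (0,2) acc=0 (h:0 v:0)
  [2] (0,2) acc=40 (h:5 v:40)
  [3] (0,2) acc=40 (h:5 v:40)
  [4] (0,2) acc=16 (h:2 v:16)
Under OS (3×3), PE[0][2]:
  [0] (0,2) acc=0 (h:0 v:0)
  [1] (0,2) acc=0 (h:0 v:0)
  [2] (0,2) acc=40 (h:5 v:8)
  [3] (0,2) acc=52 (h:2 v:6)
  [4] (0,2) acc=52 (h:0 v:0)
RS: PE[0][2] is outside its 3×2 grid.

dataflow = WS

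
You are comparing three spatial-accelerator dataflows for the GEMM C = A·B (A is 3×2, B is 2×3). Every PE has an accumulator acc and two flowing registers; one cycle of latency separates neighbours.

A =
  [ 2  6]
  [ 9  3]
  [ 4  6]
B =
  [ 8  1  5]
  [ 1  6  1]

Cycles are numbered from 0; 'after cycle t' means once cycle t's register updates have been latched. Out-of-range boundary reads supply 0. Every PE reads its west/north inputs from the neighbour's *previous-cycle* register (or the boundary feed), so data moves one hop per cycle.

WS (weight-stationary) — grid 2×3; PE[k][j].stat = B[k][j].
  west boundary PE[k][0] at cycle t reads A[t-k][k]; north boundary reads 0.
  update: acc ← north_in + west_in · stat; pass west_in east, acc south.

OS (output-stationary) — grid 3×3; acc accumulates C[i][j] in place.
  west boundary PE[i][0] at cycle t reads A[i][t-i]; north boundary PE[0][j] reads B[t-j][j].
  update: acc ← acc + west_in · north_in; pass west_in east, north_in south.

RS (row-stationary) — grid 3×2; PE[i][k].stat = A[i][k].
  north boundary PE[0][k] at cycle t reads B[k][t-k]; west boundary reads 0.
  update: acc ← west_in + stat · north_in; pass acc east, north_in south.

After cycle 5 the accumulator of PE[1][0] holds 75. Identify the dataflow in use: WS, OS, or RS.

dataflow = OS

WS [2×3] PE[1][0] across cycles:
  after 0 — PE[1][0] acc=0, pass-E 0, pass-S 0
  after 1 — PE[1][0] acc=22, pass-E 6, pass-S 22
  after 2 — PE[1][0] acc=75, pass-E 3, pass-S 75
  after 3 — PE[1][0] acc=38, pass-E 6, pass-S 38
  after 4 — PE[1][0] acc=0, pass-E 0, pass-S 0
  after 5 — PE[1][0] acc=0, pass-E 0, pass-S 0
OS [3×3] PE[1][0] across cycles:
  after 0 — PE[1][0] acc=0, pass-E 0, pass-S 0
  after 1 — PE[1][0] acc=72, pass-E 9, pass-S 8
  after 2 — PE[1][0] acc=75, pass-E 3, pass-S 1
  after 3 — PE[1][0] acc=75, pass-E 0, pass-S 0
  after 4 — PE[1][0] acc=75, pass-E 0, pass-S 0
  after 5 — PE[1][0] acc=75, pass-E 0, pass-S 0
RS [3×2] PE[1][0] across cycles:
  after 0 — PE[1][0] acc=0, pass-E 0, pass-S 0
  after 1 — PE[1][0] acc=72, pass-E 72, pass-S 8
  after 2 — PE[1][0] acc=9, pass-E 9, pass-S 1
  after 3 — PE[1][0] acc=45, pass-E 45, pass-S 5
  after 4 — PE[1][0] acc=0, pass-E 0, pass-S 0
  after 5 — PE[1][0] acc=0, pass-E 0, pass-S 0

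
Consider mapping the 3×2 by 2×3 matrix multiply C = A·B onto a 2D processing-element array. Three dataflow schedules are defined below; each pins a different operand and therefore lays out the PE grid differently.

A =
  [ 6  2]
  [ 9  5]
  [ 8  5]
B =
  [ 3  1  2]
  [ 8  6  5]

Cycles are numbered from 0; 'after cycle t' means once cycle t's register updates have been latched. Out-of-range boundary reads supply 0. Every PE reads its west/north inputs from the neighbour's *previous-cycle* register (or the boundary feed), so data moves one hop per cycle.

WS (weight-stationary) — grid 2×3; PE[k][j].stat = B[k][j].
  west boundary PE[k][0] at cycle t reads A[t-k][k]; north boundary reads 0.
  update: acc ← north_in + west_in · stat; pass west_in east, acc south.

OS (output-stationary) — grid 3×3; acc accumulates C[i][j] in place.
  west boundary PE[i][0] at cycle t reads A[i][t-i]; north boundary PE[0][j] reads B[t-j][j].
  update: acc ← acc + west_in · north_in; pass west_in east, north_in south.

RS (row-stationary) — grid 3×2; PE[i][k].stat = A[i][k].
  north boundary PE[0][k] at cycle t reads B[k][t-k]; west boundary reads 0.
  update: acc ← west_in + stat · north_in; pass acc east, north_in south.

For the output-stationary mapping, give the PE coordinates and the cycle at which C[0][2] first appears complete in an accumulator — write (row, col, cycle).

(row, col, cycle) = (0, 2, 3)

OS — PE[0][2] is where C[0][2] collects:
  t=0 PE[0][2]: acc=0 h=0 v=0
  t=1 PE[0][2]: acc=0 h=0 v=0
  t=2 PE[0][2]: acc=12 h=6 v=2
  t=3 PE[0][2]: acc=22 h=2 v=5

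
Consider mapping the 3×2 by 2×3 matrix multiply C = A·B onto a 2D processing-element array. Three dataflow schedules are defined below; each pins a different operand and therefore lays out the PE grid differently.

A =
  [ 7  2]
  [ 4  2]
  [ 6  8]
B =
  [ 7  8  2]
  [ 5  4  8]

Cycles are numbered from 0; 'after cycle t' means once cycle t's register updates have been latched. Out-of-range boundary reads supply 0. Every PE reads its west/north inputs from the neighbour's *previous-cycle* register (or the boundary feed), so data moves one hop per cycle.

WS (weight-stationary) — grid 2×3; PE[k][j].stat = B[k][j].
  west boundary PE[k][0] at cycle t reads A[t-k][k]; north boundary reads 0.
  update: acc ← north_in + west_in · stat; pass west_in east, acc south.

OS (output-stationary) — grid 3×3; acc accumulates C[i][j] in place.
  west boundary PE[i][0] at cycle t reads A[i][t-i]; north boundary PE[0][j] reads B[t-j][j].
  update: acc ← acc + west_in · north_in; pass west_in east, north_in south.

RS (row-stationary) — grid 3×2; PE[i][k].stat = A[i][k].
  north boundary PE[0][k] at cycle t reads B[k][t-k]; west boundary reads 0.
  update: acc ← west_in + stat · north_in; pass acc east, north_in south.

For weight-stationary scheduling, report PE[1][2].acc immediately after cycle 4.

PE[1][2].acc = 24

WS on a 2×3 grid — tracing PE[1][2] and its feeders:
  c0 r0c2: 0 / 0 / 0
  c0 r1c1: 0 / 0 / 0
  c0 r1c2: 0 / 0 / 0
  c1 r0c2: 0 / 0 / 0
  c1 r1c1: 0 / 0 / 0
  c1 r1c2: 0 / 0 / 0
  c2 r0c2: 14 / 7 / 14
  c2 r1c1: 64 / 2 / 64
  c2 r1c2: 0 / 0 / 0
  c3 r0c2: 8 / 4 / 8
  c3 r1c1: 40 / 2 / 40
  c3 r1c2: 30 / 2 / 30
  c4 r0c2: 12 / 6 / 12
  c4 r1c1: 80 / 8 / 80
  c4 r1c2: 24 / 2 / 24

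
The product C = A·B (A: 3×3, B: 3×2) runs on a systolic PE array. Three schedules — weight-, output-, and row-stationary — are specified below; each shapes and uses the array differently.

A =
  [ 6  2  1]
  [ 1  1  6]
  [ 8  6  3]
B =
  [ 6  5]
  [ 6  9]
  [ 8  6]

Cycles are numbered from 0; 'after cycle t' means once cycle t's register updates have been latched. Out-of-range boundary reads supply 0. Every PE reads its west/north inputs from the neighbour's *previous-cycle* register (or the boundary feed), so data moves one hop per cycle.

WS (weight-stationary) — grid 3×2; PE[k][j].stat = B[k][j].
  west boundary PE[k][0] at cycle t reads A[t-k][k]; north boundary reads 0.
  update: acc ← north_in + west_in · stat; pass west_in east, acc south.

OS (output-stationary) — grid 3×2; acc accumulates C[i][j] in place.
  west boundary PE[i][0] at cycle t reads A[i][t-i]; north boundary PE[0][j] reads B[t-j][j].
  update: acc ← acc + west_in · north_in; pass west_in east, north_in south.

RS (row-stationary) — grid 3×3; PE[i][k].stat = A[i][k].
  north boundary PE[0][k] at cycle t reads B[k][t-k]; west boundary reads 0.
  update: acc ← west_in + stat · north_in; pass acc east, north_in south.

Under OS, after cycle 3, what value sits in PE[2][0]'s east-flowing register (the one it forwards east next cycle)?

register = 6

OS 3×2: PE[2][0] cycle-by-cycle (with neighbour feeds):
  after 0 — PE[1][0] acc=0, pass-E 0, pass-S 0
  after 0 — PE[2][0] acc=0, pass-E 0, pass-S 0
  after 1 — PE[1][0] acc=6, pass-E 1, pass-S 6
  after 1 — PE[2][0] acc=0, pass-E 0, pass-S 0
  after 2 — PE[1][0] acc=12, pass-E 1, pass-S 6
  after 2 — PE[2][0] acc=48, pass-E 8, pass-S 6
  after 3 — PE[1][0] acc=60, pass-E 6, pass-S 8
  after 3 — PE[2][0] acc=84, pass-E 6, pass-S 6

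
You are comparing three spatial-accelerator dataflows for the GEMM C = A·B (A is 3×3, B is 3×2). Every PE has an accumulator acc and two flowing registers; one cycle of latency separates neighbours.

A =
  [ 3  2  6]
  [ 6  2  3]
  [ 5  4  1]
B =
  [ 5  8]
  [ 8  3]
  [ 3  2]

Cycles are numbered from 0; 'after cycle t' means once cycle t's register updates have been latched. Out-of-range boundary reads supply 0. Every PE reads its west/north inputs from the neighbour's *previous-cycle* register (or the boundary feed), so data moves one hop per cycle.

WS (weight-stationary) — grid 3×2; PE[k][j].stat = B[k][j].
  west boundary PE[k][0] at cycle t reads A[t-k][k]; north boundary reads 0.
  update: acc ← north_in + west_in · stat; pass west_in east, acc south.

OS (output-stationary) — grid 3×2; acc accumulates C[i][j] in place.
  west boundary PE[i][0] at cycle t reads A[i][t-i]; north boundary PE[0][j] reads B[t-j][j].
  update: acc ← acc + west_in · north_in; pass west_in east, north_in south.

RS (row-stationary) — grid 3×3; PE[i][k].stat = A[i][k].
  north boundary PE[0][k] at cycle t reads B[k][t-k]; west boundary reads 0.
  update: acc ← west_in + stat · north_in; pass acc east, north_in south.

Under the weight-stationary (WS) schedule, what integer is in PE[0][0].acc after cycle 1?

WS 3×2: PE[0][0] cycle-by-cycle (with neighbour feeds):
  c0 r0c0: 15 / 3 / 15
  c1 r0c0: 30 / 6 / 30

PE[0][0].acc = 30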